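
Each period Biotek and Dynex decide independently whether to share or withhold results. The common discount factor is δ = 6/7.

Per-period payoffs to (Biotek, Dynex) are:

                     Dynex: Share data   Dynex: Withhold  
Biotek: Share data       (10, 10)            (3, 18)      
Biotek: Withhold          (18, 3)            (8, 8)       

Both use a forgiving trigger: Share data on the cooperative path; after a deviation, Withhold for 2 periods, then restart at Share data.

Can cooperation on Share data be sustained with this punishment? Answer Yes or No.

Comparing payoff streams over the 3 periods until play realigns: cooperate → 10(1+δ+…+δ^2); deviate → 18 + 8(δ+…+δ^2).
Cooperation is sustained iff (10−8)(δ+…+δ^2) ≥ 18−10.
δ+…+δ^2 = 6/7·(1−(6/7)^2)/(1−6/7) = 1.5918, and (18−10)/(10−8) = 4.0000.
1.5918 < 4.0000, so cooperation is not sustainable.

No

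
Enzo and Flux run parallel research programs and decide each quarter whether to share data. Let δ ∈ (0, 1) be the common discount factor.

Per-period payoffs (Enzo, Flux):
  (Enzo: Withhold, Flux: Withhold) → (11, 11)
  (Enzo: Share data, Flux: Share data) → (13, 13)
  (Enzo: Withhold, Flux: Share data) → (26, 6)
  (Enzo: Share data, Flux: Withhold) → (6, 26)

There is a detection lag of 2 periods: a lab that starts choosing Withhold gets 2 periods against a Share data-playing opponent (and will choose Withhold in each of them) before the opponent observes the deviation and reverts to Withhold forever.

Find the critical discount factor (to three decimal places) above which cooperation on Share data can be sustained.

Deviating for the 2 undetected periods gains 26−13 = 13 per period over cooperation, then loses 13−11 = 2 per period forever once punishment starts.
Gain: 13(1 + δ + … + δ^1); loss: 2·δ^2/(1−δ).
No profitable deviation ⇔ 13(1−δ^2) ≤ 2·δ^2, i.e. δ^2 ≥ 13/(13+2) = 13/15.
Hence δ ≥ (13/15)^(1/2) ≈ 0.931.

0.931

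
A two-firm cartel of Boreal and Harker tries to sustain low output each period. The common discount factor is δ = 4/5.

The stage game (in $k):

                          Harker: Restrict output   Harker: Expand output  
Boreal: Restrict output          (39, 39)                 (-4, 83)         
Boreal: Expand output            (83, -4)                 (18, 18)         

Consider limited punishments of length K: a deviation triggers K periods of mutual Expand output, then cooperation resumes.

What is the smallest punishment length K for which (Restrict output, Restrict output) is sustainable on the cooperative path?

4

No profitable deviation requires (39−18)(δ+…+δ^K) ≥ 83−39, i.e. δ+…+δ^K ≥ 44/21 ≈ 2.0952.
With δ = 4/5, the partial sums are K=1: 0.8000, K=2: 1.4400, K=3: 1.9520, K=4: 2.3616.
K = 4 is the first length at which the sum reaches 2.0952.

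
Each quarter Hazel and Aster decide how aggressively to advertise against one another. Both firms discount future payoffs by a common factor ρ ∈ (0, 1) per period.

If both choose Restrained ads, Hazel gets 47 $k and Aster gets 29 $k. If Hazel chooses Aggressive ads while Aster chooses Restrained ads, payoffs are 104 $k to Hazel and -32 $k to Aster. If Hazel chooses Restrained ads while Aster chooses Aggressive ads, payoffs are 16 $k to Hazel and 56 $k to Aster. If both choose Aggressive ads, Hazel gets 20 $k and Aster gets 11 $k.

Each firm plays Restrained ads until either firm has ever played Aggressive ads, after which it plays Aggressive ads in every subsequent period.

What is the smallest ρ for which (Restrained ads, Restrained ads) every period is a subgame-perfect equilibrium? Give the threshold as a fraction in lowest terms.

19/28

Hazel: cooperation gives 47 each period; deviation gives 104 once then 20 forever.
  47/(1−ρ) ≥ 104 + 20ρ/(1−ρ) ⇒ ρ ≥ 57/84 = 19/28.
Aster: cooperation gives 29 each period; deviation gives 56 once then 11 forever.
  ρ ≥ 27/45 = 3/5.
Both must hold, so the binding constraint is Hazel's: ρ ≥ 19/28.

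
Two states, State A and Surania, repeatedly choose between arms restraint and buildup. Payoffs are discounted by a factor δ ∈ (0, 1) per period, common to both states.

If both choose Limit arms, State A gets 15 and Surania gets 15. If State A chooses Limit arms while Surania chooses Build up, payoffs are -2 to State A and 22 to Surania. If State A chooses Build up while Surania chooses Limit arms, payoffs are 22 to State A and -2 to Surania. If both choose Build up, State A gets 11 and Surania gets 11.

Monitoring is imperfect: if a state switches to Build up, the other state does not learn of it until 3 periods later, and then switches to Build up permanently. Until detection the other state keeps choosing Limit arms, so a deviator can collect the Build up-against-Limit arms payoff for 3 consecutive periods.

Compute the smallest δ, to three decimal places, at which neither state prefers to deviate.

0.860

The best deviation is to choose Build up for all 3 undetected periods, earning 22 each, then 11 forever once detected.
Deviation value: 22(1−δ^3)/(1−δ) + 11δ^3/(1−δ); cooperation value: 15/(1−δ).
IC: 15 ≥ 22(1−δ^3) + 11δ^3 = 22 − 11δ^3.
So δ^3 ≥ 7/11, giving δ ≥ (7/11)^(1/3) ≈ 0.860.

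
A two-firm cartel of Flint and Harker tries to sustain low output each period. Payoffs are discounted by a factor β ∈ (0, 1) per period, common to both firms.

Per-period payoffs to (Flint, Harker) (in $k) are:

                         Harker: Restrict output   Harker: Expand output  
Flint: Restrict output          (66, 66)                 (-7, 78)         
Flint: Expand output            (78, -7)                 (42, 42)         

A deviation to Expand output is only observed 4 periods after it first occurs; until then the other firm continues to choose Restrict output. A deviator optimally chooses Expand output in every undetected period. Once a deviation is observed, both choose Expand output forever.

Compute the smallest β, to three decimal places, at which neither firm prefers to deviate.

The best deviation is to choose Expand output for all 4 undetected periods, earning 78 each, then 42 forever once detected.
Deviation value: 78(1−β^4)/(1−β) + 42β^4/(1−β); cooperation value: 66/(1−β).
IC: 66 ≥ 78(1−β^4) + 42β^4 = 78 − 36β^4.
So β^4 ≥ 12/36 = 1/3, giving β ≥ (1/3)^(1/4) ≈ 0.760.

0.760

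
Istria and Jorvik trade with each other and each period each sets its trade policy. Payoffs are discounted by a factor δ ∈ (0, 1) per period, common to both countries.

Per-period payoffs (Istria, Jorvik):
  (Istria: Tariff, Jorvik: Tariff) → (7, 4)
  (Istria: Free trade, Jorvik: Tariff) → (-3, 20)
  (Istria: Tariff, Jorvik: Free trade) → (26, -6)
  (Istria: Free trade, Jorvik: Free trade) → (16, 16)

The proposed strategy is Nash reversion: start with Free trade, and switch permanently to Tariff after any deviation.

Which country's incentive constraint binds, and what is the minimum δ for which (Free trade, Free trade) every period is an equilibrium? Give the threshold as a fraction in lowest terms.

Istria's threshold: (26−16)/(26−7) = 10/19.
Jorvik's threshold: (20−16)/(20−4) = 1/4.
10/19 > 1/4, so Istria binds and δ* = 10/19.

Istria; δ ≥ 10/19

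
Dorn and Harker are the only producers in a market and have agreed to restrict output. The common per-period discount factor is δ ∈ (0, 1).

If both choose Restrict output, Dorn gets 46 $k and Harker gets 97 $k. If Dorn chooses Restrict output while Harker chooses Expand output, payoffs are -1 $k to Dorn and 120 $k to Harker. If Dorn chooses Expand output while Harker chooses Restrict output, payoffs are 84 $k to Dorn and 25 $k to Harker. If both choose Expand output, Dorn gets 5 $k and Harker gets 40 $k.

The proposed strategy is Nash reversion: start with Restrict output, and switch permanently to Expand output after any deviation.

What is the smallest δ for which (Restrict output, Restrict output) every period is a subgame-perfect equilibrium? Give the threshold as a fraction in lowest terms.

Dorn: cooperation gives 46 each period; deviation gives 84 once then 5 forever.
  46/(1−δ) ≥ 84 + 5δ/(1−δ) ⇒ δ ≥ 38/79.
Harker: cooperation gives 97 each period; deviation gives 120 once then 40 forever.
  δ ≥ 23/80.
Both must hold, so the binding constraint is Dorn's: δ ≥ 38/79.

38/79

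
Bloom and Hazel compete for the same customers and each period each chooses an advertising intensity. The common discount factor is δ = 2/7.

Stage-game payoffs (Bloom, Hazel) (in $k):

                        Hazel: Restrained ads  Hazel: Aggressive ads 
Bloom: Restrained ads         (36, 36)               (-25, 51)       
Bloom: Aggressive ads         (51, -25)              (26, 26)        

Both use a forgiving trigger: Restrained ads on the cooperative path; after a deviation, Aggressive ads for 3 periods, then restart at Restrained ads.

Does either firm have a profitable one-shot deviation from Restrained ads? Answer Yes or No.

Yes

Comparing payoff streams over the 4 periods until play realigns: cooperate → 36(1+δ+…+δ^3); deviate → 51 + 26(δ+…+δ^3).
Cooperation is sustained iff (36−26)(δ+…+δ^3) ≥ 51−36.
δ+…+δ^3 = 2/7·(1−(2/7)^3)/(1−2/7) = 0.3907, and (51−36)/(36−26) = 1.5000.
0.3907 < 1.5000, so cooperation is not sustainable.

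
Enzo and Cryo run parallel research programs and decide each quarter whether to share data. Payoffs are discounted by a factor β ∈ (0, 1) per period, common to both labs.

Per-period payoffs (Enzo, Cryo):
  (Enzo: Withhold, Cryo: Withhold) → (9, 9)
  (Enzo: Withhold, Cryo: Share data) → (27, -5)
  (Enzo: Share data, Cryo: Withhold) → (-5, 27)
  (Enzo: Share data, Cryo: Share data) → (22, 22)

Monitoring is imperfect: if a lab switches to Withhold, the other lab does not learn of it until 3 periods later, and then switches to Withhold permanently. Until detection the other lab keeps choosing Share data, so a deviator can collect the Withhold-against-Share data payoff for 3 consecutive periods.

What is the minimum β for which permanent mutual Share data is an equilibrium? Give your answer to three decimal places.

Deviating for the 3 undetected periods gains 27−22 = 5 per period over cooperation, then loses 22−9 = 13 per period forever once punishment starts.
Gain: 5(1 + β + … + β^2); loss: 13·β^3/(1−β).
No profitable deviation ⇔ 5(1−β^3) ≤ 13·β^3, i.e. β^3 ≥ 5/(5+13) = 5/18.
Hence β ≥ (5/18)^(1/3) ≈ 0.652.

0.652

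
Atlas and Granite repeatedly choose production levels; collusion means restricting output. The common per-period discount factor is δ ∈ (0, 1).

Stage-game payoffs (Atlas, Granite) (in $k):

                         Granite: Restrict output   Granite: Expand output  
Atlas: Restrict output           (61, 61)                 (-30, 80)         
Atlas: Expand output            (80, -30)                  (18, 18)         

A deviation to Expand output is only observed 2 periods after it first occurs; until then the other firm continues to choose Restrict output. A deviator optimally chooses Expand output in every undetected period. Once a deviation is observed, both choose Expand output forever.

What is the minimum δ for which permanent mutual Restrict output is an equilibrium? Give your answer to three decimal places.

Deviating for the 2 undetected periods gains 80−61 = 19 per period over cooperation, then loses 61−18 = 43 per period forever once punishment starts.
Gain: 19(1 + δ + … + δ^1); loss: 43·δ^2/(1−δ).
No profitable deviation ⇔ 19(1−δ^2) ≤ 43·δ^2, i.e. δ^2 ≥ 19/(19+43) = 19/62.
Hence δ ≥ (19/62)^(1/2) ≈ 0.554.

0.554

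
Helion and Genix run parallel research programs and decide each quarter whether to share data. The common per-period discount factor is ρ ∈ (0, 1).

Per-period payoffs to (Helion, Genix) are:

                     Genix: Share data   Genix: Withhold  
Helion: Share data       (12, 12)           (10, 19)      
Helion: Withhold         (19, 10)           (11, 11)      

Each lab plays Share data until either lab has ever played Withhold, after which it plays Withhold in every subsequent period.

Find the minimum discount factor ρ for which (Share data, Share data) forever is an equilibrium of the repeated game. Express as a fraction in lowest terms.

7/8

12/(1−ρ) ≥ 19 + 11ρ/(1−ρ)
12 ≥ 19 − 8ρ
ρ ≥ 7/8.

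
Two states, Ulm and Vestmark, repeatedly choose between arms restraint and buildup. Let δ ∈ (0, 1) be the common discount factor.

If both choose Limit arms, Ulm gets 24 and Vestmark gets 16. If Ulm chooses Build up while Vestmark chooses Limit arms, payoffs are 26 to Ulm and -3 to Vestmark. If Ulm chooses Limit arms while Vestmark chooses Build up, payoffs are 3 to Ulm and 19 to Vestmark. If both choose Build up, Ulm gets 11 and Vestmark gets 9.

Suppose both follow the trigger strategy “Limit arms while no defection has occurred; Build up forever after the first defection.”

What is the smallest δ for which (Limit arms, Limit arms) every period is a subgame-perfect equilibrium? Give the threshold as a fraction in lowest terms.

Ulm: cooperation gives 24 each period; deviation gives 26 once then 11 forever.
  24/(1−δ) ≥ 26 + 11δ/(1−δ) ⇒ δ ≥ 2/15.
Vestmark: cooperation gives 16 each period; deviation gives 19 once then 9 forever.
  δ ≥ 3/10.
Both must hold, so the binding constraint is Vestmark's: δ ≥ 3/10.

3/10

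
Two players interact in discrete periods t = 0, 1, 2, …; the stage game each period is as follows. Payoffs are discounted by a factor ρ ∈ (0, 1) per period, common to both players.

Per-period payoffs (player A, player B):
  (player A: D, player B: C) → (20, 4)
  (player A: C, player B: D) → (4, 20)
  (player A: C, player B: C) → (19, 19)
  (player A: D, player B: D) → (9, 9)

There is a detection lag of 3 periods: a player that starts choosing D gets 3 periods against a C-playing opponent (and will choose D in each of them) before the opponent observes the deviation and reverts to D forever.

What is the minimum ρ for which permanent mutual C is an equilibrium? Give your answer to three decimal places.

A deviator earns 20 for 3 periods, then 9 forever; cooperating earns 19 forever. Multiplying the IC by (1−ρ):
19 ≥ 20(1−ρ^3) + 9ρ^3, so 11·ρ^3 ≥ 1 and ρ^3 ≥ 1/11.
ρ ≥ (1/11)^(1/3) ≈ 0.450.

0.450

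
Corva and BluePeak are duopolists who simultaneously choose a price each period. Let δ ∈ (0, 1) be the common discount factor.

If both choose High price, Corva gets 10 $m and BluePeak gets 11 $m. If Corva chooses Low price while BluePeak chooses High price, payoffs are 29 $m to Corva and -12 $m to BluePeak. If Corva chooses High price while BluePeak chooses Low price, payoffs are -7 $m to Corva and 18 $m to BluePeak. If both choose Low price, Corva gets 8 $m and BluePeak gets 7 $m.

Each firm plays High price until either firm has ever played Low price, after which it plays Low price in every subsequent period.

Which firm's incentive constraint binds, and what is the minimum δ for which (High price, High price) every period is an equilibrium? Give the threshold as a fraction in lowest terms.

Corva: cooperation gives 10 each period; deviation gives 29 once then 8 forever.
  10/(1−δ) ≥ 29 + 8δ/(1−δ) ⇒ δ ≥ 19/21.
BluePeak: cooperation gives 11 each period; deviation gives 18 once then 7 forever.
  δ ≥ 7/11.
Both must hold, so the binding constraint is Corva's: δ ≥ 19/21.

Corva; δ ≥ 19/21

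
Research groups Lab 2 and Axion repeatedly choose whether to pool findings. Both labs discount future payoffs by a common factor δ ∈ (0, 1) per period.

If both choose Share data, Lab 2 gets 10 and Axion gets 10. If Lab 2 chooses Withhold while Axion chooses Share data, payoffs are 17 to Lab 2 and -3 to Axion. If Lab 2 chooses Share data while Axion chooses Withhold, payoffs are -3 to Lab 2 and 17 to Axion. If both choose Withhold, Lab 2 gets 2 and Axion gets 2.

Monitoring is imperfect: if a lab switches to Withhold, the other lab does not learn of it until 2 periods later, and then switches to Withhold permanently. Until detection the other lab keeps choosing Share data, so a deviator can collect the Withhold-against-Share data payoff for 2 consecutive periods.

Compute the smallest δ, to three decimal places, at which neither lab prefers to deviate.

0.683

Deviating for the 2 undetected periods gains 17−10 = 7 per period over cooperation, then loses 10−2 = 8 per period forever once punishment starts.
Gain: 7(1 + δ + … + δ^1); loss: 8·δ^2/(1−δ).
No profitable deviation ⇔ 7(1−δ^2) ≤ 8·δ^2, i.e. δ^2 ≥ 7/(7+8) = 7/15.
Hence δ ≥ (7/15)^(1/2) ≈ 0.683.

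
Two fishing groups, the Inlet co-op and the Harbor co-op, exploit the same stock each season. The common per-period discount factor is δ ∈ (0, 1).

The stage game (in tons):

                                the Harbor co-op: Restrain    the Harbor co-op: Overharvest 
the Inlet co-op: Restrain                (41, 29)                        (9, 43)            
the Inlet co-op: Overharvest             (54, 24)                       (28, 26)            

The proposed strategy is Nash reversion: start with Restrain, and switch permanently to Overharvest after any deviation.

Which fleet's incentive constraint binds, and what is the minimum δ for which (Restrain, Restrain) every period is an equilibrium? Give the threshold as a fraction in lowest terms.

the Harbor co-op; δ ≥ 14/17

For the Inlet co-op: deviation gain 54−41 = 13, per-period punishment loss 41−28 = 13. IC gives δ ≥ 13/26 = 1/2.
For the Harbor co-op: gain 14, loss 3 per period, so δ ≥ 14/17.
The tighter constraint is the Harbor co-op's, so cooperation needs δ ≥ 14/17.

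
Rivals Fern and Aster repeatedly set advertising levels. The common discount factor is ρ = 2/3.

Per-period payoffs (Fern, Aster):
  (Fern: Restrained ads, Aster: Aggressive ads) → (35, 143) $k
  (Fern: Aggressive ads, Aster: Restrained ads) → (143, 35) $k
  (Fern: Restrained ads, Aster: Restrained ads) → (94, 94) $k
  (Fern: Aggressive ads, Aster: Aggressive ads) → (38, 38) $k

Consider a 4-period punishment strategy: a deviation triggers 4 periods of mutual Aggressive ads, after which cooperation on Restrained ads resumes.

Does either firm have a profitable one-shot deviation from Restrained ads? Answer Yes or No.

No

Comparing payoff streams over the 5 periods until play realigns: cooperate → 94(1+ρ+…+ρ^4); deviate → 143 + 38(ρ+…+ρ^4).
Cooperation is sustained iff (94−38)(ρ+…+ρ^4) ≥ 143−94.
ρ+…+ρ^4 = 2/3·(1−(2/3)^4)/(1−2/3) = 1.6049, and (143−94)/(94−38) = 0.8750.
1.6049 ≥ 0.8750, so cooperation is sustainable.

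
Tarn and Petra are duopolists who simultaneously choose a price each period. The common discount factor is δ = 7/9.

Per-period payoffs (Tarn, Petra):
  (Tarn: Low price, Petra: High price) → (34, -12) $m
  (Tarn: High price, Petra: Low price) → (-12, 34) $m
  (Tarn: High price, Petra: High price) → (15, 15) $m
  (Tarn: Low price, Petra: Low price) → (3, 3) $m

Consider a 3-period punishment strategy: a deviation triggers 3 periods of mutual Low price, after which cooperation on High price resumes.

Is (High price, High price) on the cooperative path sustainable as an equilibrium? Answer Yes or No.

Yes

IC: δ+…+δ^3 ≥ (34−15)/(15−3) = 19/12.
At δ = 7/9: partial sum = 1.8532 ≥ 1.5833. Cooperation sustainable.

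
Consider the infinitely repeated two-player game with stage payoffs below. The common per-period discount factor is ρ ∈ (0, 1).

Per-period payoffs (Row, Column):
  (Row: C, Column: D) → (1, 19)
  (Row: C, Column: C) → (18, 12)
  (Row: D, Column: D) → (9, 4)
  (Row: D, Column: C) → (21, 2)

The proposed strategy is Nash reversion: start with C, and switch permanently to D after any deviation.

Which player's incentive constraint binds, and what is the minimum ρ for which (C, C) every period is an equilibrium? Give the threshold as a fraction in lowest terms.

For Row: deviation gain 21−18 = 3, per-period punishment loss 18−9 = 9. IC gives ρ ≥ 3/12 = 1/4.
For Column: gain 7, loss 8 per period, so ρ ≥ 7/15.
The tighter constraint is Column's, so cooperation needs ρ ≥ 7/15.

Column; ρ ≥ 7/15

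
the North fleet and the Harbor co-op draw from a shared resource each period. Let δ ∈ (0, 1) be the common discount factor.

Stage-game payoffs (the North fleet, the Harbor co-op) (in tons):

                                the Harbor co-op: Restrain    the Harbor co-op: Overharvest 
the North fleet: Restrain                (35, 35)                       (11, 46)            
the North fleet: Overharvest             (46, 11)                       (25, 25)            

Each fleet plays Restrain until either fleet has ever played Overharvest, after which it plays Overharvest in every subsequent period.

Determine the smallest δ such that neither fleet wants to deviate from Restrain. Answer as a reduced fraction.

Under grim trigger the critical discount factor is (T−C)/(T−P) with T = 46, C = 35, P = 25.
δ* = (46−35)/(46−25) = 11/21.

11/21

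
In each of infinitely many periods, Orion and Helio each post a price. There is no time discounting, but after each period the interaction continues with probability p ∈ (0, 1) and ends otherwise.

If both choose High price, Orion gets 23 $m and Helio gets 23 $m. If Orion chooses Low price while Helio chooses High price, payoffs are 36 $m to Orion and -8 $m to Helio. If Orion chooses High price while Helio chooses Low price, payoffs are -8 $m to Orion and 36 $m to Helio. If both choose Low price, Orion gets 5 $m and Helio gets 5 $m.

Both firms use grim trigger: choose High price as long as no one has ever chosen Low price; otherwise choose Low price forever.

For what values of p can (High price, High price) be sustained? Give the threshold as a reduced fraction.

With no time discounting, the continuation probability p plays the role of the discount factor.
Grim-trigger IC: 23/(1−p) ≥ 36 + 5p/(1−p) ⇒ p ≥ (36−23)/(36−5) = 13/31.

13/31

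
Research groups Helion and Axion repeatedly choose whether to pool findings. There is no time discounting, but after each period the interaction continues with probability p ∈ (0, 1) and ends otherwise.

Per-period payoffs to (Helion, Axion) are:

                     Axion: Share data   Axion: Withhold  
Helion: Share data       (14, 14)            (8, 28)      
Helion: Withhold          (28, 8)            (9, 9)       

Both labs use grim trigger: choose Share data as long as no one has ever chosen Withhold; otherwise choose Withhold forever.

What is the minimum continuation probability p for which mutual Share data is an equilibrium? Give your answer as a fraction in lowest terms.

With no time discounting, the continuation probability p plays the role of the discount factor.
Grim-trigger IC: 14/(1−p) ≥ 28 + 9p/(1−p) ⇒ p ≥ (28−14)/(28−9) = 14/19.

14/19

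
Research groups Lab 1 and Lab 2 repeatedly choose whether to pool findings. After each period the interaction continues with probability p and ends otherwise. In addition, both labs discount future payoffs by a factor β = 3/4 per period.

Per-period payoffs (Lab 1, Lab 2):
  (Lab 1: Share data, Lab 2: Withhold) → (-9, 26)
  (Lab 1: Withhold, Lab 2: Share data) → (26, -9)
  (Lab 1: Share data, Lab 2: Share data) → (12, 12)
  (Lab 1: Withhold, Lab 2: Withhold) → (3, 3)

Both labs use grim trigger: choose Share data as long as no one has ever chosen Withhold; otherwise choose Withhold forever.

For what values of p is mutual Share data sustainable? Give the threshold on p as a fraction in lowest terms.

With continuation probability p and discount β, the effective per-period discount factor is βp.
Grim-trigger IC: βp ≥ (26−12)/(26−3) = 14/23.
So p ≥ (14/23)/(3/4) = 56/69.

56/69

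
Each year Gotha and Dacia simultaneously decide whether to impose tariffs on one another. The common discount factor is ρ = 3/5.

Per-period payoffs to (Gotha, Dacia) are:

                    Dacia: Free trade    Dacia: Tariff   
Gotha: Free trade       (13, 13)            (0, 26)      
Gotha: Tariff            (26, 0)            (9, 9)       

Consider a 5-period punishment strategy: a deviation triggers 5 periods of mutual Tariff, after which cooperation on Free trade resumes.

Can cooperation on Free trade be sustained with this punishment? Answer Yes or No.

IC: ρ+…+ρ^5 ≥ (26−13)/(13−9) = 13/4.
At ρ = 3/5: partial sum = 1.3834 < 3.2500. Cooperation not sustainable.

No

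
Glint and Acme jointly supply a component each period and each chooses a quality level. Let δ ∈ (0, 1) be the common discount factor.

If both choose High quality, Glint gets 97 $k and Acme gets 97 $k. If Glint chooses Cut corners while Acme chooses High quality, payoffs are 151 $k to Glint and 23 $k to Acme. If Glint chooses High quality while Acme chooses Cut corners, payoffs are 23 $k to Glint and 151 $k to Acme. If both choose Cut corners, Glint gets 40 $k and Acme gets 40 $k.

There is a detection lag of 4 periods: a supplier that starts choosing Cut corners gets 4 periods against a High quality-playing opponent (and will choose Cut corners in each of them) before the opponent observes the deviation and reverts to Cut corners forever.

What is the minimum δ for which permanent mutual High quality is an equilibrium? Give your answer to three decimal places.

The best deviation is to choose Cut corners for all 4 undetected periods, earning 151 each, then 40 forever once detected.
Deviation value: 151(1−δ^4)/(1−δ) + 40δ^4/(1−δ); cooperation value: 97/(1−δ).
IC: 97 ≥ 151(1−δ^4) + 40δ^4 = 151 − 111δ^4.
So δ^4 ≥ 54/111 = 18/37, giving δ ≥ (18/37)^(1/4) ≈ 0.835.

0.835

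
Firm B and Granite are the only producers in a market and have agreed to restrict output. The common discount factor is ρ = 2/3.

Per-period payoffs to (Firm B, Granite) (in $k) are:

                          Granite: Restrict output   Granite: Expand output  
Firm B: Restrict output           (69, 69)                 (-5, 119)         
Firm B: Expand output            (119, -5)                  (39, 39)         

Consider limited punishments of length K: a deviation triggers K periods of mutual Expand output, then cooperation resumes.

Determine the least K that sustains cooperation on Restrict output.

No profitable deviation requires (69−39)(ρ+…+ρ^K) ≥ 119−69, i.e. ρ+…+ρ^K ≥ 5/3 ≈ 1.6667.
With ρ = 2/3, the partial sums are K=1: 0.6667, K=2: 1.1111, K=3: 1.4074, K=4: 1.6049, K=5: 1.7366.
K = 5 is the first length at which the sum reaches 1.6667.

5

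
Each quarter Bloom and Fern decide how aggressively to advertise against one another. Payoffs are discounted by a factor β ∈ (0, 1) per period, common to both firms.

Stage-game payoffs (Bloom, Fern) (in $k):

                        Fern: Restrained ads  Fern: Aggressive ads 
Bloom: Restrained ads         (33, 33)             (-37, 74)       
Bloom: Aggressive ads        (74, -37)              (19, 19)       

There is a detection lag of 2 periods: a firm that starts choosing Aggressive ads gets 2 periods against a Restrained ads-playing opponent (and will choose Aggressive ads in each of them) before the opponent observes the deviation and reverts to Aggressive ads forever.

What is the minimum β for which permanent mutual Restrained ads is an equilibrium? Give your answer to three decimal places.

0.863

The best deviation is to choose Aggressive ads for all 2 undetected periods, earning 74 each, then 19 forever once detected.
Deviation value: 74(1−β^2)/(1−β) + 19β^2/(1−β); cooperation value: 33/(1−β).
IC: 33 ≥ 74(1−β^2) + 19β^2 = 74 − 55β^2.
So β^2 ≥ 41/55, giving β ≥ (41/55)^(1/2) ≈ 0.863.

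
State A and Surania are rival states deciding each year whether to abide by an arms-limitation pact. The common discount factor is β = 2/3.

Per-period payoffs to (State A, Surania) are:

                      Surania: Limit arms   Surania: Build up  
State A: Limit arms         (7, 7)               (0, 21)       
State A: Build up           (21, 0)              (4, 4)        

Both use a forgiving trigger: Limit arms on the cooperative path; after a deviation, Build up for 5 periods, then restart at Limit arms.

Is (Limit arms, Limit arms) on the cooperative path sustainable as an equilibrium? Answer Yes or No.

No

IC: β+…+β^5 ≥ (21−7)/(7−4) = 14/3.
At β = 2/3: partial sum = 1.7366 < 4.6667. Cooperation not sustainable.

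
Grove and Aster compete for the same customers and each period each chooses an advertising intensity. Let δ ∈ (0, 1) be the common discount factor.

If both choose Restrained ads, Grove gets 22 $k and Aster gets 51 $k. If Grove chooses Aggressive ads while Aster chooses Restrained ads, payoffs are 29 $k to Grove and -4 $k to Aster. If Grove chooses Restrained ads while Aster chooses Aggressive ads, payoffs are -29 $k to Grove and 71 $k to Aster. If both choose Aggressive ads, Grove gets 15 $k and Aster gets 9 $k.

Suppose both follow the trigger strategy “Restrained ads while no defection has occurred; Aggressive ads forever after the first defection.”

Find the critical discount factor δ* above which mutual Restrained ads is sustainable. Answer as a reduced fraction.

1/2

For Grove: deviation gain 29−22 = 7, per-period punishment loss 22−15 = 7. IC gives δ ≥ 7/14 = 1/2.
For Aster: gain 20, loss 42 per period, so δ ≥ 20/62 = 10/31.
The tighter constraint is Grove's, so cooperation needs δ ≥ 1/2.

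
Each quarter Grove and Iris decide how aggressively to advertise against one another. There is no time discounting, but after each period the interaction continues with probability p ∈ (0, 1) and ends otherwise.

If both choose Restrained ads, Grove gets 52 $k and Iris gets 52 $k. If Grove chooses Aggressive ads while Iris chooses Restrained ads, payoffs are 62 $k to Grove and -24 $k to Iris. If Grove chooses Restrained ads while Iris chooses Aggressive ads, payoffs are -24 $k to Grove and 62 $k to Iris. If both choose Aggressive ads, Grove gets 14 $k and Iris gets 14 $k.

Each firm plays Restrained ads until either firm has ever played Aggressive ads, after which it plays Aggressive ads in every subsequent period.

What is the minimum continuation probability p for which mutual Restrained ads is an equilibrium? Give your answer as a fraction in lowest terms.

5/24

With no time discounting, the continuation probability p plays the role of the discount factor.
Grim-trigger IC: 52/(1−p) ≥ 62 + 14p/(1−p) ⇒ p ≥ (62−52)/(62−14) = 5/24.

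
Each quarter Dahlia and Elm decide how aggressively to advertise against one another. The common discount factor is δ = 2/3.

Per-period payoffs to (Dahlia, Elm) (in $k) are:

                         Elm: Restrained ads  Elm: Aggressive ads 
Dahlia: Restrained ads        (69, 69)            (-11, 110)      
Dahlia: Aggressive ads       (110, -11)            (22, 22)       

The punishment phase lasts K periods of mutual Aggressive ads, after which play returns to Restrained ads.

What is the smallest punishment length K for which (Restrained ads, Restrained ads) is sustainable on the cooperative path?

No profitable deviation requires (69−22)(δ+…+δ^K) ≥ 110−69, i.e. δ+…+δ^K ≥ 41/47 ≈ 0.8723.
With δ = 2/3, the partial sums are K=1: 0.6667, K=2: 1.1111.
K = 2 is the first length at which the sum reaches 0.8723.

2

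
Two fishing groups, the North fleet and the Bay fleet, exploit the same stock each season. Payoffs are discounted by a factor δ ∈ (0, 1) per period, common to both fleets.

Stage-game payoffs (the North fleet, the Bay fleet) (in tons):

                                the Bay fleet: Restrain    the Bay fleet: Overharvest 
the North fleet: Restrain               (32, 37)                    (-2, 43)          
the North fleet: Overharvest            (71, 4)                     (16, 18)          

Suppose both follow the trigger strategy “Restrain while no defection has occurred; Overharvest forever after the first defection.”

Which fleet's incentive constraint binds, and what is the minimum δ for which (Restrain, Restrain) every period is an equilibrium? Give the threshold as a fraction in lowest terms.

the North fleet; δ ≥ 39/55

the North fleet's threshold: (71−32)/(71−16) = 39/55.
the Bay fleet's threshold: (43−37)/(43−18) = 6/25.
39/55 > 6/25, so the North fleet binds and δ* = 39/55.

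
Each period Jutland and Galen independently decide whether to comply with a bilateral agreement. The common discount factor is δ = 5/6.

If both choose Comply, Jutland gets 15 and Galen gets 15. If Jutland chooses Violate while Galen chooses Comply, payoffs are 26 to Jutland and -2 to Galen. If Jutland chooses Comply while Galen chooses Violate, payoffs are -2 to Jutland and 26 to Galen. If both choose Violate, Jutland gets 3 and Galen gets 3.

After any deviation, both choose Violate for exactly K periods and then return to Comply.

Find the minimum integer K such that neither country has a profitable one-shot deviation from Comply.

IC: δ(1−δ^K)/(1−δ) ≥ (26−15)/(15−3) = 11/12.
With δ = 5/6: need 1 − δ^K ≥ 11/12·(1−5/6)/(5/6), i.e. δ^K ≤ 0.8167.
Since (5/6)^1 = 0.8333 and (5/6)^2 = 0.6944, the smallest such K is 2.

2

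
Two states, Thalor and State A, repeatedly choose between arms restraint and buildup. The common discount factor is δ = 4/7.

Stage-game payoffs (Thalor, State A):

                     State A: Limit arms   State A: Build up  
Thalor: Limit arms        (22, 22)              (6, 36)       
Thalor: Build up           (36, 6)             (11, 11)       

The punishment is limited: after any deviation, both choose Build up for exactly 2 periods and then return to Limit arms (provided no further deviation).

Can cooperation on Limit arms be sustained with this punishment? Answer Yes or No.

IC: δ+…+δ^2 ≥ (36−22)/(22−11) = 14/11.
At δ = 4/7: partial sum = 0.8980 < 1.2727. Cooperation not sustainable.

No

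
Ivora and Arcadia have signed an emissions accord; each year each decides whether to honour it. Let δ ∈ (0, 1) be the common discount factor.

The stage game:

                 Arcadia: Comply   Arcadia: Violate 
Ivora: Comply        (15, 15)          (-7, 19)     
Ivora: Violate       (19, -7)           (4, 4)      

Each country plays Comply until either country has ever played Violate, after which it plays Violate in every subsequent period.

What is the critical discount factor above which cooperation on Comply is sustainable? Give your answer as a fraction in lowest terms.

One-period gain from deviating is 19 − 15 = 4. The loss is 15 − 4 = 11 in every subsequent period, with present value 11·δ/(1−δ).
Deviation is unprofitable when 11·δ/(1−δ) ≥ 4, i.e. δ/(1−δ) ≥ 4/11.
Equivalently δ ≥ 4/(4+11) = 4/15.

4/15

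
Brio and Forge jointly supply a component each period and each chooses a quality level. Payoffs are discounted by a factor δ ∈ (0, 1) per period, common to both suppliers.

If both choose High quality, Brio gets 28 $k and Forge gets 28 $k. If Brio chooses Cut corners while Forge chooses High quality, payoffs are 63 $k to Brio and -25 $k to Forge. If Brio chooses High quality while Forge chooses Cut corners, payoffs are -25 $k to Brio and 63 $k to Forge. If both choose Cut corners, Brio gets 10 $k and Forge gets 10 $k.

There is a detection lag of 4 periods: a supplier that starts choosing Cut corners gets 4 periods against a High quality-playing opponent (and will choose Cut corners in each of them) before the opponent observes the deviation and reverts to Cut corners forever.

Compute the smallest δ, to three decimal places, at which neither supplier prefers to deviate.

The best deviation is to choose Cut corners for all 4 undetected periods, earning 63 each, then 10 forever once detected.
Deviation value: 63(1−δ^4)/(1−δ) + 10δ^4/(1−δ); cooperation value: 28/(1−δ).
IC: 28 ≥ 63(1−δ^4) + 10δ^4 = 63 − 53δ^4.
So δ^4 ≥ 35/53, giving δ ≥ (35/53)^(1/4) ≈ 0.901.

0.901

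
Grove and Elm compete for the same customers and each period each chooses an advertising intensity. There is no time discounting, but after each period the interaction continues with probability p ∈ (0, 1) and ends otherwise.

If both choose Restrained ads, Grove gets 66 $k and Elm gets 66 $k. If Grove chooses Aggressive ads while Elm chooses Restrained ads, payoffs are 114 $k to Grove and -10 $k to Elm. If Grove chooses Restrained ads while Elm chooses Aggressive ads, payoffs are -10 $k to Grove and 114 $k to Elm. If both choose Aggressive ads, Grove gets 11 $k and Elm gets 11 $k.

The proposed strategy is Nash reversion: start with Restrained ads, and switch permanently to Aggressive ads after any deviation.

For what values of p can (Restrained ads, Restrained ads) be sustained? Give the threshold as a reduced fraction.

With no time discounting, the continuation probability p plays the role of the discount factor.
Grim-trigger IC: 66/(1−p) ≥ 114 + 11p/(1−p) ⇒ p ≥ (114−66)/(114−11) = 48/103.

48/103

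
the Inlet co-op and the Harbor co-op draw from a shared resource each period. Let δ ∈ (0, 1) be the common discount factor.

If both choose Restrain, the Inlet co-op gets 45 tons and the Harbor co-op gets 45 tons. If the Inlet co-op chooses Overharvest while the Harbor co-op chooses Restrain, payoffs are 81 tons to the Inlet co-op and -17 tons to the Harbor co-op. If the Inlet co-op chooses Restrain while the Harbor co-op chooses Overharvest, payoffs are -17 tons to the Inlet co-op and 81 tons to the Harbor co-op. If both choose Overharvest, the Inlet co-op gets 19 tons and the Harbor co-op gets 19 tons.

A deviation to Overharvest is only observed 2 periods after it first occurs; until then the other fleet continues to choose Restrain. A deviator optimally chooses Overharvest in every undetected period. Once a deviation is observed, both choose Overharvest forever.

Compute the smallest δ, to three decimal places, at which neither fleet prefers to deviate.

A deviator earns 81 for 2 periods, then 19 forever; cooperating earns 45 forever. Multiplying the IC by (1−δ):
45 ≥ 81(1−δ^2) + 19δ^2, so 62·δ^2 ≥ 36 and δ^2 ≥ 18/31.
δ ≥ (18/31)^(1/2) ≈ 0.762.

0.762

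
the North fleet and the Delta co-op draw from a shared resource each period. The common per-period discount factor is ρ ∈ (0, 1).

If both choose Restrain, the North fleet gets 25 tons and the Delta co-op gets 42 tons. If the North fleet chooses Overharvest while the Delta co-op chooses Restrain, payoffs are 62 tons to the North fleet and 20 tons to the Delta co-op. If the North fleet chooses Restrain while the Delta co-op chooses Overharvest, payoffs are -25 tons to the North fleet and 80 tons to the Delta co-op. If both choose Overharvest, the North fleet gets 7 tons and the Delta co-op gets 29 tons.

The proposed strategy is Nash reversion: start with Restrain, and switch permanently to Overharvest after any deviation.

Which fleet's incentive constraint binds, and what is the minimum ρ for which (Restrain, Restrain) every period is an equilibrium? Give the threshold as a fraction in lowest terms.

the Delta co-op; ρ ≥ 38/51

the North fleet's threshold: (62−25)/(62−7) = 37/55.
the Delta co-op's threshold: (80−42)/(80−29) = 38/51.
37/55 < 38/51, so the Delta co-op binds and ρ* = 38/51.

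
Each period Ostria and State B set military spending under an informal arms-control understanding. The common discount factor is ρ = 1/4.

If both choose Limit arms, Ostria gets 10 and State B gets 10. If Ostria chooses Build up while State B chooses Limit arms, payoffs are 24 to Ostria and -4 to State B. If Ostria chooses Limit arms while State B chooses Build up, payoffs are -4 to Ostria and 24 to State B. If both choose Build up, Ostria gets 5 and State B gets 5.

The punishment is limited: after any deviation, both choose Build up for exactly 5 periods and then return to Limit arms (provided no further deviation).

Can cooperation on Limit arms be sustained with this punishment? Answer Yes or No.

A one-shot deviation gives 24 now, then 5 for 5 periods, then back to 10.
Gain from deviating: (24−10) today; loss: (10−5) in each of the next 5 periods.
No-deviation condition: (10−5)(ρ+…+ρ^5) ≥ 24−10, i.e. ρ+…+ρ^5 ≥ 14/5.
At ρ = 1/4: ρ+…+ρ^5 = 0.3330 < 2.8000.
So cooperation is not sustainable.

No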